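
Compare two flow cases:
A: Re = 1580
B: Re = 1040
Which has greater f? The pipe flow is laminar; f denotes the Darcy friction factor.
f(A) = 0.04051, f(B) = 0.06154. Answer: B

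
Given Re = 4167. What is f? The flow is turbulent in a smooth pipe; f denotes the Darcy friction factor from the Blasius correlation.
Formula: f = \frac{0.316}{Re^{0.25}}
f = 0.316/4167^0.25 = 0.03933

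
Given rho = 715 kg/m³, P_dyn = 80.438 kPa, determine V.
Formula: P_{dyn} = \frac{1}{2} \rho V^2
Substituting knowns: 80.438 = 0.5·715·V²/1000
Solving for V: V = √(2·(80.438·1000)/715) = 15 m/s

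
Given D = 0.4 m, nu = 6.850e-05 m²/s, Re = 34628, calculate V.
Formula: Re = \frac{V D}{\nu}
Substituting knowns: 34628 = V·0.4/6.850e-05
Solving for V: V = 34628·6.850e-05/0.4 = 5.93 m/s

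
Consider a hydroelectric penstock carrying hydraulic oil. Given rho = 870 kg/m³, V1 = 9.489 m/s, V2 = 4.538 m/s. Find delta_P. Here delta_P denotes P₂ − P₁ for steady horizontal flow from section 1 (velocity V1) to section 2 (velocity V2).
Formula: \Delta P = \frac{1}{2} \rho (V_1^2 - V_2^2)
delta_P = 0.5·870·(9.489² − 4.538²)/1000 = 30.21 kPa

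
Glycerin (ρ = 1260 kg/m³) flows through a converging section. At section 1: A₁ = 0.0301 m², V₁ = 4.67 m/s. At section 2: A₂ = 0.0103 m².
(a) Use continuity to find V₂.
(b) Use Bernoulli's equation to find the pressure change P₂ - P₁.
(a) Continuity: A₁V₁=A₂V₂ -> V₂=A₁V₁/A₂=0.0301*4.67/0.0103=13.65 m/s
(b) Bernoulli: P₂-P₁=0.5*rho*(V₁^2-V₂^2)/1000=0.5*1260*(4.67^2-13.65^2)/1000=-103.6 kPa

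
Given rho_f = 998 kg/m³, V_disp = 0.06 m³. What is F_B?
Formula: F_B = \rho_f g V_{disp}
F_B = 998·9.81·0.06 = 587.4 N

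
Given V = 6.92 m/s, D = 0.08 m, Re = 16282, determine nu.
Formula: Re = \frac{V D}{\nu}
Substituting knowns: 16282 = 6.92·0.08/nu
Solving for nu: nu = 6.92·0.08/16282 = 3.400e-05 m²/s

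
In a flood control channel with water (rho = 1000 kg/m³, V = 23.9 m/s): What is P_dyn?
Formula: P_{dyn} = \frac{1}{2} \rho V^2
P_dyn = 0.5·1000·23.9²/1000 = 285.6 kPa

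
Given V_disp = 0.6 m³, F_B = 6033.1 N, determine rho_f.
Formula: F_B = \rho_f g V_{disp}
Substituting knowns: 6033.1 = rho_f·9.81·0.6
Solving for rho_f: rho_f = 6033.1/(9.81·0.6) = 1025 kg/m³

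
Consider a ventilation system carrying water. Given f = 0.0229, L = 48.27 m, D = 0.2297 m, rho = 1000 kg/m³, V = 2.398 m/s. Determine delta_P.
Formula: \Delta P = f \frac{L}{D} \frac{\rho V^2}{2}
delta_P = 0.0229·(48.27/0.2297)·0.5·1000·2.398²/1000 = 13.84 kPa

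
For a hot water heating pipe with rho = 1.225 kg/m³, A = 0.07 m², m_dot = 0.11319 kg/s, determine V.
Formula: \dot{m} = \rho A V
Substituting knowns: 0.11319 = 1.225·0.07·V
Solving for V: V = 0.11319/(1.225·0.07) = 1.32 m/s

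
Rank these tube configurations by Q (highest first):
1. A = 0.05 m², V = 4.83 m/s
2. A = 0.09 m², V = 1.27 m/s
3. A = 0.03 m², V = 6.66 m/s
Case 1: Q = 241.5 L/s
Case 2: Q = 114.3 L/s
Case 3: Q = 199.8 L/s
Ranking (highest first): 1, 3, 2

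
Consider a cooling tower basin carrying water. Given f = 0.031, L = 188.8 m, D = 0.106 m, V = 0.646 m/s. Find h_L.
Formula: h_L = f \frac{L}{D} \frac{V^2}{2g}
h_L = 0.031·(188.8/0.106)·0.646²/(2·9.81) = 1.174 m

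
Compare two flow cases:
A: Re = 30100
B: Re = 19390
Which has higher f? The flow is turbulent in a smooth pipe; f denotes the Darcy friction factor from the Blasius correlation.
f(A) = 0.02399, f(B) = 0.02678. Answer: B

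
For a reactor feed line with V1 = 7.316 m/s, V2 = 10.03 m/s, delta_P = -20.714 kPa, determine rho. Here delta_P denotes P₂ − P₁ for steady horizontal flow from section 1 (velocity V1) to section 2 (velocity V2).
Formula: \Delta P = \frac{1}{2} \rho (V_1^2 - V_2^2)
Substituting knowns: -20.714 = 0.5·rho·(7.316² − 10.03²)/1000
Solving for rho: rho = 2·(-20.714·1000)/(7.316² − 10.03²) = 880 kg/m³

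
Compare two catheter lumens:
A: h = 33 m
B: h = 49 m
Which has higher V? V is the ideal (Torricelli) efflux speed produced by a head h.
V(A) = 25.45 m/s, V(B) = 31.01 m/s. Answer: B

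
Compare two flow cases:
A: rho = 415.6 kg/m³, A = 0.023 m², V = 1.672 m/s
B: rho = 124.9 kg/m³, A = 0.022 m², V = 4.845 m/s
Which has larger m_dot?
m_dot(A) = 15.98 kg/s, m_dot(B) = 13.31 kg/s. Answer: A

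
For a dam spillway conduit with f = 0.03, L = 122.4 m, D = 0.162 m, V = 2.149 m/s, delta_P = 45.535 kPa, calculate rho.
Formula: \Delta P = f \frac{L}{D} \frac{\rho V^2}{2}
Substituting knowns: 45.535 = 0.03·(122.4/0.162)·0.5·rho·2.149²/1000
Solving for rho: rho = (45.535·1000)/(0.03·(122.4/0.162)·0.5·2.149²) = 870 kg/m³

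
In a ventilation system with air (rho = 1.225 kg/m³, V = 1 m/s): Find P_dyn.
Formula: P_{dyn} = \frac{1}{2} \rho V^2
P_dyn = 0.5·1.225·1²/1000 = 0.0006125 kPa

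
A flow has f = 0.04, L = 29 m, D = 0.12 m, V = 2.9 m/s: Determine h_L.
Formula: h_L = f \frac{L}{D} \frac{V^2}{2g}
h_L = 0.04·(29/0.12)·2.9²/(2·9.81) = 4.144 m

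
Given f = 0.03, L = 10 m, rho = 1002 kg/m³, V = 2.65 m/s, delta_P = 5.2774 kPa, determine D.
Formula: \Delta P = f \frac{L}{D} \frac{\rho V^2}{2}
Substituting knowns: 5.2774 = 0.03·(10/D)·0.5·1002·2.65²/1000
Solving for D: D = 0.03·10·0.5·1002·2.65²/(5.2774·1000) = 0.2 m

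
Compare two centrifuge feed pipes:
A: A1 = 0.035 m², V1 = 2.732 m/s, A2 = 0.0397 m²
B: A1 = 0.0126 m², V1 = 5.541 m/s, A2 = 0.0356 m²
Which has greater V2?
V2(A) = 2.409 m/s, V2(B) = 1.961 m/s. Answer: A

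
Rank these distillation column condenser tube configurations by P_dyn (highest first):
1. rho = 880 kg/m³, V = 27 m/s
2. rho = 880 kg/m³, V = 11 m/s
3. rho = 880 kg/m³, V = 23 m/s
Case 1: P_dyn = 320.8 kPa
Case 2: P_dyn = 53.24 kPa
Case 3: P_dyn = 232.8 kPa
Ranking (highest first): 1, 3, 2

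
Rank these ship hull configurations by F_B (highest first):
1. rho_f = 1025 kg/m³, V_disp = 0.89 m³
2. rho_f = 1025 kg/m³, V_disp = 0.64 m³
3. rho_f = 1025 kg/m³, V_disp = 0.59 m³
Case 1: F_B = 8949 N
Case 2: F_B = 6435 N
Case 3: F_B = 5933 N
Ranking (highest first): 1, 2, 3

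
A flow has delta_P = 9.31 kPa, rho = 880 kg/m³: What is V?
Formula: V = \sqrt{\frac{2 \Delta P}{\rho}}
V = √(2·(9.31·1000)/880) = 4.6 m/s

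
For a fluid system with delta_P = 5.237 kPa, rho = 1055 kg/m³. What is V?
Formula: V = \sqrt{\frac{2 \Delta P}{\rho}}
V = √(2·(5.237·1000)/1055) = 3.151 m/s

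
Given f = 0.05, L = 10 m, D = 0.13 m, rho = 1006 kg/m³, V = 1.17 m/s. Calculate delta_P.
Formula: \Delta P = f \frac{L}{D} \frac{\rho V^2}{2}
delta_P = 0.05·(10/0.13)·0.5·1006·1.17²/1000 = 2.648 kPa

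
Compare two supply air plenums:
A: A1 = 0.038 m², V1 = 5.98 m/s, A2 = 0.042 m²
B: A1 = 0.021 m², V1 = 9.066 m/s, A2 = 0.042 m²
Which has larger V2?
V2(A) = 5.41 m/s, V2(B) = 4.533 m/s. Answer: A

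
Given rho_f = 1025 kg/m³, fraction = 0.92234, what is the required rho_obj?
Formula: f_{sub} = \frac{\rho_{obj}}{\rho_f}
Substituting knowns: 0.92234 = rho_obj/1025
Solving for rho_obj: rho_obj = 0.92234·1025 = 945.4 kg/m³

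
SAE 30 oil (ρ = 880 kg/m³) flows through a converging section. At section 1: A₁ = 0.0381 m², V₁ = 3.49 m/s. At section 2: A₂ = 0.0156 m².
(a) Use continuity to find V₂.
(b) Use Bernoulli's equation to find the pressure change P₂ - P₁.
(a) Continuity: A₁V₁=A₂V₂ -> V₂=A₁V₁/A₂=0.0381*3.49/0.0156=8.52 m/s
(b) Bernoulli: P₂-P₁=0.5*rho*(V₁^2-V₂^2)/1000=0.5*880*(3.49^2-8.52^2)/1000=-26.58 kPa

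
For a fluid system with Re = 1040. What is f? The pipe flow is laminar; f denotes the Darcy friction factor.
Formula: f = \frac{64}{Re}
f = 64/1040 = 0.06154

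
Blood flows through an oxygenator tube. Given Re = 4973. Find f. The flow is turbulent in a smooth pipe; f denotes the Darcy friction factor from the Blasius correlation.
Formula: f = \frac{0.316}{Re^{0.25}}
f = 0.316/4973^0.25 = 0.03763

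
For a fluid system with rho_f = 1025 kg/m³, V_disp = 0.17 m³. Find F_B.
Formula: F_B = \rho_f g V_{disp}
F_B = 1025·9.81·0.17 = 1709 N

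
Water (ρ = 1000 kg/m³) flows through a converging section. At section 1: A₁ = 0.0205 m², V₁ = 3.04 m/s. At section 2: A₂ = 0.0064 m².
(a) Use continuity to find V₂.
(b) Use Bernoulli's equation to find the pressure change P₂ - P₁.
(a) Continuity: A₁V₁=A₂V₂ -> V₂=A₁V₁/A₂=0.0205*3.04/0.0064=9.74 m/s
(b) Bernoulli: P₂-P₁=0.5*rho*(V₁^2-V₂^2)/1000=0.5*1000*(3.04^2-9.74^2)/1000=-42.81 kPa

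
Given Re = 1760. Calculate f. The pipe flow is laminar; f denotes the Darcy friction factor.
Formula: f = \frac{64}{Re}
f = 64/1760 = 0.03636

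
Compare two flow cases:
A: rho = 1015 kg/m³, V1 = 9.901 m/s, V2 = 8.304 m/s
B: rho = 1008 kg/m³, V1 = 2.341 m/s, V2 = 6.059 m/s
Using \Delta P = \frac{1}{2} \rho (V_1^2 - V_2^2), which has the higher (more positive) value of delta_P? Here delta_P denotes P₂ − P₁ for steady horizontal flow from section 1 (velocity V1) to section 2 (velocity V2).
delta_P(A) = 14.75 kPa, delta_P(B) = -15.74 kPa. Answer: A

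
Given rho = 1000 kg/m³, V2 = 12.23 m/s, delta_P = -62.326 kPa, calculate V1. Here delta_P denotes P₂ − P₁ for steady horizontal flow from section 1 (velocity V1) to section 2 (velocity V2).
Formula: \Delta P = \frac{1}{2} \rho (V_1^2 - V_2^2)
Substituting knowns: -62.326 = 0.5·1000·(V1² − 12.23²)/1000
Solving for V1: V1 = √(12.23² + 2·(-62.326·1000)/1000) = 4.992 m/s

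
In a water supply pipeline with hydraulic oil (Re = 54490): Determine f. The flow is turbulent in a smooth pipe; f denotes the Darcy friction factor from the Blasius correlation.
Formula: f = \frac{0.316}{Re^{0.25}}
f = 0.316/54490^0.25 = 0.02068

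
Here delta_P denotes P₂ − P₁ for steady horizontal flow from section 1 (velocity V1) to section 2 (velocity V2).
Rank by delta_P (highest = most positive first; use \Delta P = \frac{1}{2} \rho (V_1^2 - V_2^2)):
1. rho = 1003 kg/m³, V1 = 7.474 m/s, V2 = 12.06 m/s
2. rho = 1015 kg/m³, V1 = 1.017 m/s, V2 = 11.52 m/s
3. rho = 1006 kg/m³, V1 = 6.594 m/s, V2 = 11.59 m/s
Case 1: delta_P = -44.93 kPa
Case 2: delta_P = -66.83 kPa
Case 3: delta_P = -45.7 kPa
Ranking (highest first): 1, 3, 2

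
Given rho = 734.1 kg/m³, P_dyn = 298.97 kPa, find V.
Formula: P_{dyn} = \frac{1}{2} \rho V^2
Substituting knowns: 298.97 = 0.5·734.1·V²/1000
Solving for V: V = √(2·(298.97·1000)/734.1) = 28.54 m/s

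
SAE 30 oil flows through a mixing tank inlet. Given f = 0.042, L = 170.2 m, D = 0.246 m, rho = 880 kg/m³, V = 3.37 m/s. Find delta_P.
Formula: \Delta P = f \frac{L}{D} \frac{\rho V^2}{2}
delta_P = 0.042·(170.2/0.246)·0.5·880·3.37²/1000 = 145.2 kPa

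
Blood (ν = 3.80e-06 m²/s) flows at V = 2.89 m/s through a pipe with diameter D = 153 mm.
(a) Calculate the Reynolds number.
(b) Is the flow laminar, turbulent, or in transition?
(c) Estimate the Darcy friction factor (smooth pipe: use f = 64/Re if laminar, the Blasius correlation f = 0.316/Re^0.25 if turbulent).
(a) Re = V·D/ν = 2.89·0.153/3.80e-06 = 116360
(b) Flow regime: turbulent (Re > 4000)
(c) Friction factor: f = 0.316/Re^0.25 = 0.316/116360^0.25 = 0.01711 (Blasius is strictly valid for Re ≲ 1e5; used here as the smooth-pipe estimate the problem specifies)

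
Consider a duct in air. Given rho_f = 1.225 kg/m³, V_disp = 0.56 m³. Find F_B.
Formula: F_B = \rho_f g V_{disp}
F_B = 1.225·9.81·0.56 = 6.73 N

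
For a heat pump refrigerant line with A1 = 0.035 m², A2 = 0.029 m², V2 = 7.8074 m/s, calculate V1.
Formula: V_2 = \frac{A_1 V_1}{A_2}
Substituting knowns: 7.8074 = 0.035·V1/0.029
Solving for V1: V1 = 7.8074·0.029/0.035 = 6.469 m/s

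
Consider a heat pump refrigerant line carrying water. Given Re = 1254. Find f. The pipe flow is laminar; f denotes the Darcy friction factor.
Formula: f = \frac{64}{Re}
f = 64/1254 = 0.05104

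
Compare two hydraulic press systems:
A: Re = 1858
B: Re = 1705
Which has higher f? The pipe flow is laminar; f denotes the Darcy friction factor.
f(A) = 0.03445, f(B) = 0.03754. Answer: B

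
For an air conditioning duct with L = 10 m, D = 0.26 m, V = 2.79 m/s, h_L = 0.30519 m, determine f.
Formula: h_L = f \frac{L}{D} \frac{V^2}{2g}
Substituting knowns: 0.30519 = f·(10/0.26)·2.79²/(2·9.81)
Solving for f: f = 0.30519·2·9.81/((10/0.26)·2.79²) = 0.02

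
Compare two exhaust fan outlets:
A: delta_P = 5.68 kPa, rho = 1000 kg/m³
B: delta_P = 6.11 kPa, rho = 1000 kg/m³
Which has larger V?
V(A) = 3.37 m/s, V(B) = 3.496 m/s. Answer: B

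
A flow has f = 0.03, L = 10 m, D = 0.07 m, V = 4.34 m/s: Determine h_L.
Formula: h_L = f \frac{L}{D} \frac{V^2}{2g}
h_L = 0.03·(10/0.07)·4.34²/(2·9.81) = 4.114 m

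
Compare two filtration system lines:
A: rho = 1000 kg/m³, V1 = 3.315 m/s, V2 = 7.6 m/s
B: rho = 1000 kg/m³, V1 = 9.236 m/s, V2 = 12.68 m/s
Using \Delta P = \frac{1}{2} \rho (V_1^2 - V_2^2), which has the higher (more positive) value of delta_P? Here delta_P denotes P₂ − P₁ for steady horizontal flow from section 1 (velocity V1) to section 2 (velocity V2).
delta_P(A) = -23.39 kPa, delta_P(B) = -37.74 kPa. Answer: A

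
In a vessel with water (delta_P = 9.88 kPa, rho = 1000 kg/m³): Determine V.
Formula: V = \sqrt{\frac{2 \Delta P}{\rho}}
V = √(2·(9.88·1000)/1000) = 4.445 m/s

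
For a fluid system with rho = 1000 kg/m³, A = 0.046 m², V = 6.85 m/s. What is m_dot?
Formula: \dot{m} = \rho A V
m_dot = 1000·0.046·6.85 = 315.1 kg/s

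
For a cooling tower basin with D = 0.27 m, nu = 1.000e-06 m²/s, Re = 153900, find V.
Formula: Re = \frac{V D}{\nu}
Substituting knowns: 153900 = V·0.27/1.000e-06
Solving for V: V = 153900·1.000e-06/0.27 = 0.57 m/s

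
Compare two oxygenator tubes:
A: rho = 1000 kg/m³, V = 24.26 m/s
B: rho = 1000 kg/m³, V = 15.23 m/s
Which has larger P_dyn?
P_dyn(A) = 294.3 kPa, P_dyn(B) = 116 kPa. Answer: A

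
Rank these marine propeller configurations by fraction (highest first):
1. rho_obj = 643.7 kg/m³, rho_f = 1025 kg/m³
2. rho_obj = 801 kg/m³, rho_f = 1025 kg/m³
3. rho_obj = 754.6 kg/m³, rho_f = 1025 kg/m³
Case 1: fraction = 0.628
Case 2: fraction = 0.7815
Case 3: fraction = 0.7362
Ranking (highest first): 2, 3, 1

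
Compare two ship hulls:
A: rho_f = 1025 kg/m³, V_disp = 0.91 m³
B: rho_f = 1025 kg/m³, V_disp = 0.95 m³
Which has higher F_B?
F_B(A) = 9150 N, F_B(B) = 9552 N. Answer: B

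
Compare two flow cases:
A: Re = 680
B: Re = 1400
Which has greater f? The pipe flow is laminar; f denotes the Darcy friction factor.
f(A) = 0.09412, f(B) = 0.04571. Answer: A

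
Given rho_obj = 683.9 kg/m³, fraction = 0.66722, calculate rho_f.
Formula: f_{sub} = \frac{\rho_{obj}}{\rho_f}
Substituting knowns: 0.66722 = 683.9/rho_f
Solving for rho_f: rho_f = 683.9/0.66722 = 1025 kg/m³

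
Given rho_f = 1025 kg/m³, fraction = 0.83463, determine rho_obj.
Formula: f_{sub} = \frac{\rho_{obj}}{\rho_f}
Substituting knowns: 0.83463 = rho_obj/1025
Solving for rho_obj: rho_obj = 0.83463·1025 = 855.5 kg/m³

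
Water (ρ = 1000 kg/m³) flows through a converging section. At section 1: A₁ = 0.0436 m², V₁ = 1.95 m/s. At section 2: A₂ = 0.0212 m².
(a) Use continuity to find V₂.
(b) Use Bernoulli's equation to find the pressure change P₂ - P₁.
(a) Continuity: A₁V₁=A₂V₂ -> V₂=A₁V₁/A₂=0.0436*1.95/0.0212=4.01 m/s
(b) Bernoulli: P₂-P₁=0.5*rho*(V₁^2-V₂^2)/1000=0.5*1000*(1.95^2-4.01^2)/1000=-6.139 kPa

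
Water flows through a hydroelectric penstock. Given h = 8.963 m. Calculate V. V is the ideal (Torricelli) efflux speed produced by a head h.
Formula: V = \sqrt{2 g h}
V = √(2·9.81·8.963) = 13.26 m/s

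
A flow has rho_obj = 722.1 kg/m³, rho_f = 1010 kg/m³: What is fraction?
Formula: f_{sub} = \frac{\rho_{obj}}{\rho_f}
fraction = 722.1/1010 = 0.715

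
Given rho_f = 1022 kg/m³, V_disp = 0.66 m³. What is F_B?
Formula: F_B = \rho_f g V_{disp}
F_B = 1022·9.81·0.66 = 6617 N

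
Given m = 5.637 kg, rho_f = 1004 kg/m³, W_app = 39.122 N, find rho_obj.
Formula: W_{app} = mg\left(1 - \frac{\rho_f}{\rho_{obj}}\right)
Substituting knowns: 39.122 = 5.637·9.81·(1 − 1004/rho_obj)
Solving for rho_obj: rho_obj = 1004/(1 − 39.122/(5.637·9.81)) = 3432 kg/m³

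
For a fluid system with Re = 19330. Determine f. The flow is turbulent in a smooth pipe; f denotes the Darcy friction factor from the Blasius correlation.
Formula: f = \frac{0.316}{Re^{0.25}}
f = 0.316/19330^0.25 = 0.0268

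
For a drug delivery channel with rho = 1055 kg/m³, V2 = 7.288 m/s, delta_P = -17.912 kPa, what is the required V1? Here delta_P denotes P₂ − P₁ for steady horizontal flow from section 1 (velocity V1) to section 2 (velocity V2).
Formula: \Delta P = \frac{1}{2} \rho (V_1^2 - V_2^2)
Substituting knowns: -17.912 = 0.5·1055·(V1² − 7.288²)/1000
Solving for V1: V1 = √(7.288² + 2·(-17.912·1000)/1055) = 4.377 m/s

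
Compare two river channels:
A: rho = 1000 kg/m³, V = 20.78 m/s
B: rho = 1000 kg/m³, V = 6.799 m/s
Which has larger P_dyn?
P_dyn(A) = 215.9 kPa, P_dyn(B) = 23.11 kPa. Answer: A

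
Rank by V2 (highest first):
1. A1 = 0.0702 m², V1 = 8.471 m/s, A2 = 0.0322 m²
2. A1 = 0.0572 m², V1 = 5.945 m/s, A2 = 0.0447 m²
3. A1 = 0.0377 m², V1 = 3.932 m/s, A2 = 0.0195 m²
Case 1: V2 = 18.47 m/s
Case 2: V2 = 7.607 m/s
Case 3: V2 = 7.602 m/s
Ranking (highest first): 1, 2, 3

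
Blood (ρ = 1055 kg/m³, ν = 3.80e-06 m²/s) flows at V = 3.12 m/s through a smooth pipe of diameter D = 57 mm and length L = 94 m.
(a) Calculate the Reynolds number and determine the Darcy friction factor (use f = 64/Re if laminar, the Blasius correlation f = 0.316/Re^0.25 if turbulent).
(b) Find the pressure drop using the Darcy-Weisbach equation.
(a) Re = V·D/ν = 3.12·0.057/3.80e-06 = 46800 → turbulent (Re > 4000); f = 0.316/Re^0.25 = 0.316/46800^0.25 = 0.021485
(b) Darcy-Weisbach: ΔP = f·(L/D)·½ρV²/1000 = 0.021485·(94/0.057)·½·1055·3.12²/1000 = 181.9 kPa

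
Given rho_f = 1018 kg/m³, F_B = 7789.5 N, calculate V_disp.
Formula: F_B = \rho_f g V_{disp}
Substituting knowns: 7789.5 = 1018·9.81·V_disp
Solving for V_disp: V_disp = 7789.5/(1018·9.81) = 0.78 m³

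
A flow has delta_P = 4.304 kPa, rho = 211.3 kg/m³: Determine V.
Formula: V = \sqrt{\frac{2 \Delta P}{\rho}}
V = √(2·(4.304·1000)/211.3) = 6.383 m/s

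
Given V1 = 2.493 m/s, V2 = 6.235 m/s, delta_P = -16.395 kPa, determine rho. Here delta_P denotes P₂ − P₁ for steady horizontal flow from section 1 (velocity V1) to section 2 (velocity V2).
Formula: \Delta P = \frac{1}{2} \rho (V_1^2 - V_2^2)
Substituting knowns: -16.395 = 0.5·rho·(2.493² − 6.235²)/1000
Solving for rho: rho = 2·(-16.395·1000)/(2.493² − 6.235²) = 1004 kg/m³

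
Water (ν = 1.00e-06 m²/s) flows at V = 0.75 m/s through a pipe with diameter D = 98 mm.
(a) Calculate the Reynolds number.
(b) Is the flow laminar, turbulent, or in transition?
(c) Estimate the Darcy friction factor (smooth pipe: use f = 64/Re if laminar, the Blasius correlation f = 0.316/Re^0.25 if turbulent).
(a) Re = V·D/ν = 0.75·0.098/1.00e-06 = 73500
(b) Flow regime: turbulent (Re > 4000)
(c) Friction factor: f = 0.316/Re^0.25 = 0.316/73500^0.25 = 0.01919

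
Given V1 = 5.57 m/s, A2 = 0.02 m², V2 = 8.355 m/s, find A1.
Formula: V_2 = \frac{A_1 V_1}{A_2}
Substituting knowns: 8.355 = A1·5.57/0.02
Solving for A1: A1 = 8.355·0.02/5.57 = 0.03 m²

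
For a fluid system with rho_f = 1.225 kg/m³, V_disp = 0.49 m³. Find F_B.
Formula: F_B = \rho_f g V_{disp}
F_B = 1.225·9.81·0.49 = 5.888 N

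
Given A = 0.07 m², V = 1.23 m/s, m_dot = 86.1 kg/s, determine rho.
Formula: \dot{m} = \rho A V
Substituting knowns: 86.1 = rho·0.07·1.23
Solving for rho: rho = 86.1/(0.07·1.23) = 1000 kg/m³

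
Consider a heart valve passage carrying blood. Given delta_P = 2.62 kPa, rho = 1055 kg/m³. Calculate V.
Formula: V = \sqrt{\frac{2 \Delta P}{\rho}}
V = √(2·(2.62·1000)/1055) = 2.229 m/s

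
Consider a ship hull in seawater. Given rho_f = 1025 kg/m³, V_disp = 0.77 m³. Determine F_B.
Formula: F_B = \rho_f g V_{disp}
F_B = 1025·9.81·0.77 = 7743 N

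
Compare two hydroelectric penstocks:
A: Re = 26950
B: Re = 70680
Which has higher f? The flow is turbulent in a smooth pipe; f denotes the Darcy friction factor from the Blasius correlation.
f(A) = 0.02466, f(B) = 0.01938. Answer: A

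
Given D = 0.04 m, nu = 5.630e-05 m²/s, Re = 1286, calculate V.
Formula: Re = \frac{V D}{\nu}
Substituting knowns: 1286 = V·0.04/5.630e-05
Solving for V: V = 1286·5.630e-05/0.04 = 1.81 m/s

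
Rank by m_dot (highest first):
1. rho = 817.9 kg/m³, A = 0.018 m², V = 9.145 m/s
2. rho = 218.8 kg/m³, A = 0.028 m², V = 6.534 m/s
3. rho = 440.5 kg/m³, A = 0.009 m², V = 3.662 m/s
Case 1: m_dot = 134.6 kg/s
Case 2: m_dot = 40.03 kg/s
Case 3: m_dot = 14.52 kg/s
Ranking (highest first): 1, 2, 3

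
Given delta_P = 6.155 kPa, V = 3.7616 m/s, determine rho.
Formula: V = \sqrt{\frac{2 \Delta P}{\rho}}
Substituting knowns: 3.7616 = √(2·(6.155·1000)/rho)
Solving for rho: rho = 2·(6.155·1000)/3.7616² = 870 kg/m³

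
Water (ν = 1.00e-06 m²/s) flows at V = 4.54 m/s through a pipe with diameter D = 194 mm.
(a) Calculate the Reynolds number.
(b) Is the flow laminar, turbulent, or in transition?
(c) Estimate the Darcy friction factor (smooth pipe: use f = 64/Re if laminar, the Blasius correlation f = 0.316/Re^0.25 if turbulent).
(a) Re = V·D/ν = 4.54·0.194/1.00e-06 = 880760
(b) Flow regime: turbulent (Re > 4000)
(c) Friction factor: f = 0.316/Re^0.25 = 0.316/880760^0.25 = 0.01032 (Blasius is strictly valid for Re ≲ 1e5; used here as the smooth-pipe estimate the problem specifies)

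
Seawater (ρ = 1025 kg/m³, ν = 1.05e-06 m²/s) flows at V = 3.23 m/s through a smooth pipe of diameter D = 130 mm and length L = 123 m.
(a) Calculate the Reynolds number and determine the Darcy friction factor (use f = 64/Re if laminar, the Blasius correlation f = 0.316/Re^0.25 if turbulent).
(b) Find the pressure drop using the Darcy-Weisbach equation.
(a) Re = V·D/ν = 3.23·0.13/1.05e-06 = 399900 → turbulent (Re > 4000); f = 0.316/Re^0.25 = 0.316/399900^0.25 = 0.012566 (Blasius is strictly valid for Re ≲ 1e5; used here as the smooth-pipe estimate the problem specifies)
(b) Darcy-Weisbach: ΔP = f·(L/D)·½ρV²/1000 = 0.012566·(123/0.130)·½·1025·3.23²/1000 = 63.57 kPa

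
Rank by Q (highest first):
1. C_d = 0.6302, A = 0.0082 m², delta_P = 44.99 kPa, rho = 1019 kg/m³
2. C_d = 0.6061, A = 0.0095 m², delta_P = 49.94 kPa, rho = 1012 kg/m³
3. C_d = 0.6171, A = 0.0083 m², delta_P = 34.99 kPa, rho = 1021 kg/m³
Case 1: Q = 48.56 L/s
Case 2: Q = 57.2 L/s
Case 3: Q = 42.4 L/s
Ranking (highest first): 2, 1, 3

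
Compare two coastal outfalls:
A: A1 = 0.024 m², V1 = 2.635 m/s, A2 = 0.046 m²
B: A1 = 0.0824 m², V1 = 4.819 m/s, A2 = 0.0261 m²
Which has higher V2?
V2(A) = 1.375 m/s, V2(B) = 15.21 m/s. Answer: B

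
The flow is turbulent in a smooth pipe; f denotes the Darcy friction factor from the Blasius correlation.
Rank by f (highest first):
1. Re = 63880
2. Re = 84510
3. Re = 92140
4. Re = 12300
Case 1: f = 0.01988
Case 2: f = 0.01853
Case 3: f = 0.01814
Case 4: f = 0.03001
Ranking (highest first): 4, 1, 2, 3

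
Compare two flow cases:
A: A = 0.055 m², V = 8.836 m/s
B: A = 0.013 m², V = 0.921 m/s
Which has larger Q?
Q(A) = 486 L/s, Q(B) = 11.97 L/s. Answer: A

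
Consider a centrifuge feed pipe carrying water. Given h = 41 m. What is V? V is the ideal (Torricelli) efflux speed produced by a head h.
Formula: V = \sqrt{2 g h}
V = √(2·9.81·41) = 28.36 m/s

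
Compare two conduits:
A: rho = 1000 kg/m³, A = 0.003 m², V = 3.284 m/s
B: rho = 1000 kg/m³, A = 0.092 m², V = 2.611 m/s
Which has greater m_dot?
m_dot(A) = 9.852 kg/s, m_dot(B) = 240.2 kg/s. Answer: B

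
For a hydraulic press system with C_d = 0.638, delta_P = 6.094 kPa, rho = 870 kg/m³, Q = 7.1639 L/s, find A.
Formula: Q = C_d A \sqrt{\frac{2 \Delta P}{\rho}}
Substituting knowns: 7.1639 = 0.638·A·√(2·(6.094·1000)/870)·1000
Solving for A: A = (7.1639/1000)/(0.638·√(2·(6.094·1000)/870)) = 0.003 m²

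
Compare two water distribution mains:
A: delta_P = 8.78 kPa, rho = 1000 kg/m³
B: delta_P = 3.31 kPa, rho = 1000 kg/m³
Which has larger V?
V(A) = 4.19 m/s, V(B) = 2.573 m/s. Answer: A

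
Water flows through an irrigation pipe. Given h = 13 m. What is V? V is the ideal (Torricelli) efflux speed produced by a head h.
Formula: V = \sqrt{2 g h}
V = √(2·9.81·13) = 15.97 m/s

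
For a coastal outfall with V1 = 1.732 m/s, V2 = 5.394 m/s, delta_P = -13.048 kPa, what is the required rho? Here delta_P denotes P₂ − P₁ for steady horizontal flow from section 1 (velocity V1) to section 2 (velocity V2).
Formula: \Delta P = \frac{1}{2} \rho (V_1^2 - V_2^2)
Substituting knowns: -13.048 = 0.5·rho·(1.732² − 5.394²)/1000
Solving for rho: rho = 2·(-13.048·1000)/(1.732² − 5.394²) = 1000 kg/m³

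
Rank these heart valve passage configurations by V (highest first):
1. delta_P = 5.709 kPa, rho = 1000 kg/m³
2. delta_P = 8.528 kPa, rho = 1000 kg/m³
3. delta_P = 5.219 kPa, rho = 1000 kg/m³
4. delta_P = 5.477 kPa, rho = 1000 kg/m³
Case 1: V = 3.379 m/s
Case 2: V = 4.13 m/s
Case 3: V = 3.231 m/s
Case 4: V = 3.31 m/s
Ranking (highest first): 2, 1, 4, 3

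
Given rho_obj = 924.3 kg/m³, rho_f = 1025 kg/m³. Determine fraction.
Formula: f_{sub} = \frac{\rho_{obj}}{\rho_f}
fraction = 924.3/1025 = 0.9018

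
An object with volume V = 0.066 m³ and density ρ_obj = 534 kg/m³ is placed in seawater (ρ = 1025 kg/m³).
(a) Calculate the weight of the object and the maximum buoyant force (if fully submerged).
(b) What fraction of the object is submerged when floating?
(a) W=rho_obj*g*V=534*9.81*0.066=345.7 N; F_B(max)=rho*g*V=1025*9.81*0.066=663.6 N
(b) Floating fraction=rho_obj/rho=534/1025=0.521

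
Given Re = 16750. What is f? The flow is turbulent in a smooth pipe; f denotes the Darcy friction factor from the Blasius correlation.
Formula: f = \frac{0.316}{Re^{0.25}}
f = 0.316/16750^0.25 = 0.02778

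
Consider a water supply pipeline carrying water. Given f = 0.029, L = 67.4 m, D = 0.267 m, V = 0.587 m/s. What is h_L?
Formula: h_L = f \frac{L}{D} \frac{V^2}{2g}
h_L = 0.029·(67.4/0.267)·0.587²/(2·9.81) = 0.1286 m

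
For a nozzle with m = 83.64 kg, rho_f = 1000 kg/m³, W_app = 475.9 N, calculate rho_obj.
Formula: W_{app} = mg\left(1 - \frac{\rho_f}{\rho_{obj}}\right)
Substituting knowns: 475.9 = 83.64·9.81·(1 − 1000/rho_obj)
Solving for rho_obj: rho_obj = 1000/(1 − 475.9/(83.64·9.81)) = 2381 kg/m³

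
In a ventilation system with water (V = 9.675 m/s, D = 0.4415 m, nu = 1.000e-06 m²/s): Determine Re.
Formula: Re = \frac{V D}{\nu}
Re = 9.675·0.4415/1.000e-06 = 4.272e+06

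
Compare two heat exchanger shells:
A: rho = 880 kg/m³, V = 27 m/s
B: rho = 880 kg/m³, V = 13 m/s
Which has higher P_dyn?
P_dyn(A) = 320.8 kPa, P_dyn(B) = 74.36 kPa. Answer: A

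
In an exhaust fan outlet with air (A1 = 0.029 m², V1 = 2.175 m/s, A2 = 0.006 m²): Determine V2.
Formula: V_2 = \frac{A_1 V_1}{A_2}
V2 = 0.029·2.175/0.006 = 10.51 m/s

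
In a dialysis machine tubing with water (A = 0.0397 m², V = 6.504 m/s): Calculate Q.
Formula: Q = A V
Q = 0.0397·6.504·1000 = 258.2 L/s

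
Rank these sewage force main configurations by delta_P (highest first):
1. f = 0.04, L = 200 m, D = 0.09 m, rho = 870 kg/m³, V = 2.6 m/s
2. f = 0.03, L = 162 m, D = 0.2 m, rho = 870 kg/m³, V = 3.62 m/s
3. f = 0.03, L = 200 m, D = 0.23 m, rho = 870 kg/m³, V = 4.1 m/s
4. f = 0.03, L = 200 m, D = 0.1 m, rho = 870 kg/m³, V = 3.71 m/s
Case 1: delta_P = 261.4 kPa
Case 2: delta_P = 138.5 kPa
Case 3: delta_P = 190.8 kPa
Case 4: delta_P = 359.2 kPa
Ranking (highest first): 4, 1, 3, 2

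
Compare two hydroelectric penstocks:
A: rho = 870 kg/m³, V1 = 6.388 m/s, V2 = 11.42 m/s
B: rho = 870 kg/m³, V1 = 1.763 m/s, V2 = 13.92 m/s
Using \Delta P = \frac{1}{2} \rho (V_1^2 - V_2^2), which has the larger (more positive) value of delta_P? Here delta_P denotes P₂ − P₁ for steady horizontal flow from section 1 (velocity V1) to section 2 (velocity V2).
delta_P(A) = -38.98 kPa, delta_P(B) = -82.94 kPa. Answer: A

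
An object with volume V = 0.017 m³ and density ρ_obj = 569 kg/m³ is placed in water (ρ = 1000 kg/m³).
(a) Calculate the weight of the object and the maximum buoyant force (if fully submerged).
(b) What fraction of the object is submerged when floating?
(a) W=rho_obj*g*V=569*9.81*0.017=94.9 N; F_B(max)=rho*g*V=1000*9.81*0.017=166.8 N
(b) Floating fraction=rho_obj/rho=569/1000=0.569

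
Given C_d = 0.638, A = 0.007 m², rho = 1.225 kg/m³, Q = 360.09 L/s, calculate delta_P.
Formula: Q = C_d A \sqrt{\frac{2 \Delta P}{\rho}}
Substituting knowns: 360.09 = 0.638·0.007·√(2·(delta_P·1000)/1.225)·1000
Solving for delta_P: delta_P = ((360.09/1000)/(0.638·0.007))²·1.225/2/1000 = 3.982 kPa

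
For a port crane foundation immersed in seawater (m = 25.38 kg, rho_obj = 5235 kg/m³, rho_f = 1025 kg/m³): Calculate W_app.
Formula: W_{app} = mg\left(1 - \frac{\rho_f}{\rho_{obj}}\right)
W_app = 25.38·9.81·(1 − 1025/5235) = 200.2 N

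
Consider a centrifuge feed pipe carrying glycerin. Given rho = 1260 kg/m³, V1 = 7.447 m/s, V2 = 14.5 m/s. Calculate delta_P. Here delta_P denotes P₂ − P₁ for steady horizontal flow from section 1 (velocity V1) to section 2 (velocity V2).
Formula: \Delta P = \frac{1}{2} \rho (V_1^2 - V_2^2)
delta_P = 0.5·1260·(7.447² − 14.5²)/1000 = -97.52 kPa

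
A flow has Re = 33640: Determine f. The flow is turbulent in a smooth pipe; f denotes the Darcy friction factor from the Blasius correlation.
Formula: f = \frac{0.316}{Re^{0.25}}
f = 0.316/33640^0.25 = 0.02333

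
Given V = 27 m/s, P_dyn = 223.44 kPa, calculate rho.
Formula: P_{dyn} = \frac{1}{2} \rho V^2
Substituting knowns: 223.44 = 0.5·rho·27²/1000
Solving for rho: rho = 2·(223.44·1000)/27² = 613 kg/m³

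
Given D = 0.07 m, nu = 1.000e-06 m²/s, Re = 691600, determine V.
Formula: Re = \frac{V D}{\nu}
Substituting knowns: 691600 = V·0.07/1.000e-06
Solving for V: V = 691600·1.000e-06/0.07 = 9.88 m/s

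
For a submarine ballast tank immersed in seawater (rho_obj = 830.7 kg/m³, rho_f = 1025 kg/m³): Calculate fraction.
Formula: f_{sub} = \frac{\rho_{obj}}{\rho_f}
fraction = 830.7/1025 = 0.8104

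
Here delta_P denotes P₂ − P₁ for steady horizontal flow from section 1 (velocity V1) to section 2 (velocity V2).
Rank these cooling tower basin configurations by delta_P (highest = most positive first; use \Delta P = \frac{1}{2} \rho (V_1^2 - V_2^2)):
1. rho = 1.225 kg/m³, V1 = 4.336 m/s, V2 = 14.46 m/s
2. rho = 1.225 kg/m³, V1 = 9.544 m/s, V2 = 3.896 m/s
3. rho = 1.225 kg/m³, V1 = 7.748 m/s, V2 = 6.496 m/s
Case 1: delta_P = -0.1166 kPa
Case 2: delta_P = 0.04649 kPa
Case 3: delta_P = 0.01092 kPa
Ranking (highest first): 2, 3, 1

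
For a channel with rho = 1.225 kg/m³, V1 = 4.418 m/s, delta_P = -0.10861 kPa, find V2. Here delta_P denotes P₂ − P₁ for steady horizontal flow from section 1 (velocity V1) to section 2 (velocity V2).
Formula: \Delta P = \frac{1}{2} \rho (V_1^2 - V_2^2)
Substituting knowns: -0.10861 = 0.5·1.225·(4.418² − V2²)/1000
Solving for V2: V2 = √(4.418² − 2·(-0.10861·1000)/1.225) = 14.03 m/s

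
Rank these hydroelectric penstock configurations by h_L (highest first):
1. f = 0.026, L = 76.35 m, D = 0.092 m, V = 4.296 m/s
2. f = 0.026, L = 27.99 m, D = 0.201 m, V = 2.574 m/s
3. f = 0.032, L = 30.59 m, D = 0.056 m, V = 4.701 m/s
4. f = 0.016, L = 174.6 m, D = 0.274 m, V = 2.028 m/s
Case 1: h_L = 20.3 m
Case 2: h_L = 1.223 m
Case 3: h_L = 19.69 m
Case 4: h_L = 2.137 m
Ranking (highest first): 1, 3, 4, 2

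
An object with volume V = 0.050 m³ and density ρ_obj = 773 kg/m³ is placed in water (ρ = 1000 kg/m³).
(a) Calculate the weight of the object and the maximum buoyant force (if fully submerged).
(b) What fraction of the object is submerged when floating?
(a) W=rho_obj*g*V=773*9.81*0.050=379.2 N; F_B(max)=rho*g*V=1000*9.81*0.050=490.5 N
(b) Floating fraction=rho_obj/rho=773/1000=0.773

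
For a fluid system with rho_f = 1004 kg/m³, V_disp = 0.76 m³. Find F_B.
Formula: F_B = \rho_f g V_{disp}
F_B = 1004·9.81·0.76 = 7485 N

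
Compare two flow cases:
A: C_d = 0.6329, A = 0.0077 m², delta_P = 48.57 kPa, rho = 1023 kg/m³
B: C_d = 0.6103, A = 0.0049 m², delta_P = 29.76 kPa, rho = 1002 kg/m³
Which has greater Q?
Q(A) = 47.49 L/s, Q(B) = 23.05 L/s. Answer: A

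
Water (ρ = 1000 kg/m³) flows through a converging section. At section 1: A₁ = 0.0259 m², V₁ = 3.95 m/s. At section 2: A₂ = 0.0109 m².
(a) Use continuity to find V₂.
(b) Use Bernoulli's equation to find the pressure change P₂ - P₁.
(a) Continuity: A₁V₁=A₂V₂ -> V₂=A₁V₁/A₂=0.0259*3.95/0.0109=9.39 m/s
(b) Bernoulli: P₂-P₁=0.5*rho*(V₁^2-V₂^2)/1000=0.5*1000*(3.95^2-9.39^2)/1000=-36.28 kPa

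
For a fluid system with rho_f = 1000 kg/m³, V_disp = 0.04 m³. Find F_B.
Formula: F_B = \rho_f g V_{disp}
F_B = 1000·9.81·0.04 = 392.4 N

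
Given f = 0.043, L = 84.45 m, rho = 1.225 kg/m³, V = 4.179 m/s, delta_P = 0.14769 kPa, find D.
Formula: \Delta P = f \frac{L}{D} \frac{\rho V^2}{2}
Substituting knowns: 0.14769 = 0.043·(84.45/D)·0.5·1.225·4.179²/1000
Solving for D: D = 0.043·84.45·0.5·1.225·4.179²/(0.14769·1000) = 0.263 m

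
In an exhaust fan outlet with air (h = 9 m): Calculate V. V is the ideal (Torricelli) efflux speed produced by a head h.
Formula: V = \sqrt{2 g h}
V = √(2·9.81·9) = 13.29 m/s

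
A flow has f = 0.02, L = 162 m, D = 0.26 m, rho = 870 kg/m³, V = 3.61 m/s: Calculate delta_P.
Formula: \Delta P = f \frac{L}{D} \frac{\rho V^2}{2}
delta_P = 0.02·(162/0.26)·0.5·870·3.61²/1000 = 70.64 kPa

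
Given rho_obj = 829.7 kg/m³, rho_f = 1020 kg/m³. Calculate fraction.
Formula: f_{sub} = \frac{\rho_{obj}}{\rho_f}
fraction = 829.7/1020 = 0.8134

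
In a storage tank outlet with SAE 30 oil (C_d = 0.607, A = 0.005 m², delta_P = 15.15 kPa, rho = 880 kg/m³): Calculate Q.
Formula: Q = C_d A \sqrt{\frac{2 \Delta P}{\rho}}
Q = 0.607·0.005·√(2·(15.15·1000)/880)·1000 = 17.81 L/s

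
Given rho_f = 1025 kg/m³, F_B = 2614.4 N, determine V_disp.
Formula: F_B = \rho_f g V_{disp}
Substituting knowns: 2614.4 = 1025·9.81·V_disp
Solving for V_disp: V_disp = 2614.4/(1025·9.81) = 0.26 m³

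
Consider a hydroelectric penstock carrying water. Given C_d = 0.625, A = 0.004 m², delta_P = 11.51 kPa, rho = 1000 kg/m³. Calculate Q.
Formula: Q = C_d A \sqrt{\frac{2 \Delta P}{\rho}}
Q = 0.625·0.004·√(2·(11.51·1000)/1000)·1000 = 11.99 L/s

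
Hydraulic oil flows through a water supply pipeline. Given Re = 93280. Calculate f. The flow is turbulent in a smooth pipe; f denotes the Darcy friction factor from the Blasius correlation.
Formula: f = \frac{0.316}{Re^{0.25}}
f = 0.316/93280^0.25 = 0.01808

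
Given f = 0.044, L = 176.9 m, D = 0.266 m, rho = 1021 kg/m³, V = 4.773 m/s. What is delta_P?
Formula: \Delta P = f \frac{L}{D} \frac{\rho V^2}{2}
delta_P = 0.044·(176.9/0.266)·0.5·1021·4.773²/1000 = 340.3 kPa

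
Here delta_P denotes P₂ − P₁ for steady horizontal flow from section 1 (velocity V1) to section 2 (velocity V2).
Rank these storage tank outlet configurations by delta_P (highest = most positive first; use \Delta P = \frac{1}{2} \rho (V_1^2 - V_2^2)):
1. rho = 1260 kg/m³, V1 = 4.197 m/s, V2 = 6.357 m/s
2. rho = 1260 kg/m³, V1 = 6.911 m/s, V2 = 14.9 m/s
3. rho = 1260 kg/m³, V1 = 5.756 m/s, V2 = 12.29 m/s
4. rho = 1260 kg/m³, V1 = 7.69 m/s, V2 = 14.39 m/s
Case 1: delta_P = -14.36 kPa
Case 2: delta_P = -109.8 kPa
Case 3: delta_P = -74.28 kPa
Case 4: delta_P = -93.2 kPa
Ranking (highest first): 1, 3, 4, 2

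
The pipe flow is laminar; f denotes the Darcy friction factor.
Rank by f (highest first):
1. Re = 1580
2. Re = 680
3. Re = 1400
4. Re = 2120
Case 1: f = 0.04051
Case 2: f = 0.09412
Case 3: f = 0.04571
Case 4: f = 0.03019
Ranking (highest first): 2, 3, 1, 4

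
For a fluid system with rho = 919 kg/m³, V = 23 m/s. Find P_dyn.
Formula: P_{dyn} = \frac{1}{2} \rho V^2
P_dyn = 0.5·919·23²/1000 = 243.1 kPa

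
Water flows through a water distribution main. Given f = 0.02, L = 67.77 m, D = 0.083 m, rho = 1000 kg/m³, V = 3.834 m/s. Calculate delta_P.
Formula: \Delta P = f \frac{L}{D} \frac{\rho V^2}{2}
delta_P = 0.02·(67.77/0.083)·0.5·1000·3.834²/1000 = 120 kPa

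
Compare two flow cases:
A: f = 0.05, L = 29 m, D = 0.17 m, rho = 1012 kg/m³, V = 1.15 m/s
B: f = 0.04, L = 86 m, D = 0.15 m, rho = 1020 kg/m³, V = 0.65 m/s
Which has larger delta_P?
delta_P(A) = 5.708 kPa, delta_P(B) = 4.942 kPa. Answer: A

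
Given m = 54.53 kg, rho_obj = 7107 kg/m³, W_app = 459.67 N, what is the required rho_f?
Formula: W_{app} = mg\left(1 - \frac{\rho_f}{\rho_{obj}}\right)
Substituting knowns: 459.67 = 54.53·9.81·(1 − rho_f/7107)
Solving for rho_f: rho_f = 7107·(1 − 459.67/(54.53·9.81)) = 1000 kg/m³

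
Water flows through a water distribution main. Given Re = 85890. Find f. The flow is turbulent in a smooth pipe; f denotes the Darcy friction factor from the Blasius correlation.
Formula: f = \frac{0.316}{Re^{0.25}}
f = 0.316/85890^0.25 = 0.01846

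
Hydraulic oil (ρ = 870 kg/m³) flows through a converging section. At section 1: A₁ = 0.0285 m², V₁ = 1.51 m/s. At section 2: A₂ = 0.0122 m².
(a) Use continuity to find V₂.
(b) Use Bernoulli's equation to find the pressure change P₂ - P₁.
(a) Continuity: A₁V₁=A₂V₂ -> V₂=A₁V₁/A₂=0.0285*1.51/0.0122=3.53 m/s
(b) Bernoulli: P₂-P₁=0.5*rho*(V₁^2-V₂^2)/1000=0.5*870*(1.51^2-3.53^2)/1000=-4.429 kPa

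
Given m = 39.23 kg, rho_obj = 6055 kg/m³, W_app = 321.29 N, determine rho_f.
Formula: W_{app} = mg\left(1 - \frac{\rho_f}{\rho_{obj}}\right)
Substituting knowns: 321.29 = 39.23·9.81·(1 − rho_f/6055)
Solving for rho_f: rho_f = 6055·(1 − 321.29/(39.23·9.81)) = 1000 kg/m³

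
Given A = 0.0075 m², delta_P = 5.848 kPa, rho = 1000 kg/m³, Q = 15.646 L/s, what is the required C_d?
Formula: Q = C_d A \sqrt{\frac{2 \Delta P}{\rho}}
Substituting knowns: 15.646 = C_d·0.0075·√(2·(5.848·1000)/1000)·1000
Solving for C_d: C_d = (15.646/1000)/(0.0075·√(2·(5.848·1000)/1000)) = 0.61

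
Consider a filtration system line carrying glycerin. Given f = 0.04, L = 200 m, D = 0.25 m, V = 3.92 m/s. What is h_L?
Formula: h_L = f \frac{L}{D} \frac{V^2}{2g}
h_L = 0.04·(200/0.25)·3.92²/(2·9.81) = 25.06 m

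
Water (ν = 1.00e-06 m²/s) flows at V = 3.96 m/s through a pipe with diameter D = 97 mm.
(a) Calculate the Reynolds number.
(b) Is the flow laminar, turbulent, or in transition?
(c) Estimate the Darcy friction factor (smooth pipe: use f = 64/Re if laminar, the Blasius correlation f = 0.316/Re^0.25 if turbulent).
(a) Re = V·D/ν = 3.96·0.097/1.00e-06 = 384120
(b) Flow regime: turbulent (Re > 4000)
(c) Friction factor: f = 0.316/Re^0.25 = 0.316/384120^0.25 = 0.01269 (Blasius is strictly valid for Re ≲ 1e5; used here as the smooth-pipe estimate the problem specifies)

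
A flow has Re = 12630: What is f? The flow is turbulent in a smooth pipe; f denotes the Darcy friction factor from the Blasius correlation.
Formula: f = \frac{0.316}{Re^{0.25}}
f = 0.316/12630^0.25 = 0.02981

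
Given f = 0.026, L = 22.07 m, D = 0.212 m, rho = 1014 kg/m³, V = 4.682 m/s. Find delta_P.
Formula: \Delta P = f \frac{L}{D} \frac{\rho V^2}{2}
delta_P = 0.026·(22.07/0.212)·0.5·1014·4.682²/1000 = 30.08 kPa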